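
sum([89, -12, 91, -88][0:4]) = 80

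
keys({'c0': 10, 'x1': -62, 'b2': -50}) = ['c0', 'x1', 'b2']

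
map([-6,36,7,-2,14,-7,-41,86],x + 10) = -6+10=4, 36+10=46, 7+10=17, -2+10=8, 14+10=24, -7+10=3, -41+10=-31, 86+10=96
= [4, 46, 17, 8, 24, 3, -31, 96]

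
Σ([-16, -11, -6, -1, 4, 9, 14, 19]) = (-16) + (-11) + (-6) + (-1) + 4 + 9 + 14 + 19
= 12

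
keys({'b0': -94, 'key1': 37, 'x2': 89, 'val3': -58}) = ['b0', 'key1', 'x2', 'val3']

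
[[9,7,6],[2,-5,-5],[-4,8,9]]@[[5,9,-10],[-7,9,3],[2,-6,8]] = [[8, 108, -21], [35, 3, -75], [-58, -18, 136]]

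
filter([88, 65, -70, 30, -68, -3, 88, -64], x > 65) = keep x where x > 65: 88✓, 65✗, -70✗, 30✗, -68✗, -3✗, 88✓, -64✗
= [88, 88]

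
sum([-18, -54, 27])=(-18) + (-54) + 27
= -45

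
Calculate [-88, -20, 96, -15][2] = 96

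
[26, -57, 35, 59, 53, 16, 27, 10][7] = 10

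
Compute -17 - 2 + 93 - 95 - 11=-32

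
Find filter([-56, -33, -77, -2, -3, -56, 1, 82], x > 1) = [82]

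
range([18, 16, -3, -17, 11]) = 35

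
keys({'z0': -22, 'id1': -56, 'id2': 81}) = ['z0', 'id1', 'id2']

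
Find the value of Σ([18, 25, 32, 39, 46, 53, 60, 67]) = 18 + 25 + 32 + 39 + 46 + 53 + 60 + 67
= 340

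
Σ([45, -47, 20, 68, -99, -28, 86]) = 45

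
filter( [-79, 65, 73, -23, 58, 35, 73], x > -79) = keep x where x > -79: -79✗, 65✓, 73✓, -23✓, 58✓, 35✓, 73✓
= [65, 73, -23, 58, 35, 73]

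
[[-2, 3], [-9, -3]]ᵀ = [[-2, -9], [3, -3]]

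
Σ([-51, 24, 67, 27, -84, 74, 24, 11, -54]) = 38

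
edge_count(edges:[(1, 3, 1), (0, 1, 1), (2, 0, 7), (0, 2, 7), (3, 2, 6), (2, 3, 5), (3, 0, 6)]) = 7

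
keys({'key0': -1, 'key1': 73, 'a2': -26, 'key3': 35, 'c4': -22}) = ['key0', 'key1', 'a2', 'key3', 'c4']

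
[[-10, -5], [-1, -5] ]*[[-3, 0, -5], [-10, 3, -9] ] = C[0][0] = (-10)*(-3) + (-5)*(-10) = 80
C[0][1] = (-10)*(0) + (-5)*(3) = -15
C[0][2] = (-10)*(-5) + (-5)*(-9) = 95
C[1][0] = (-1)*(-3) + (-5)*(-10) = 53
C[1][1] = (-1)*(0) + (-5)*(3) = -15
C[1][2] = (-1)*(-5) + (-5)*(-9) = 50
= [[80, -15, 95], [53, -15, 50]]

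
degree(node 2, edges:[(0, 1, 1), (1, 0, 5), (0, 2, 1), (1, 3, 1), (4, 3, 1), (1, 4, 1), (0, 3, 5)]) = incident: (0,2)
= 1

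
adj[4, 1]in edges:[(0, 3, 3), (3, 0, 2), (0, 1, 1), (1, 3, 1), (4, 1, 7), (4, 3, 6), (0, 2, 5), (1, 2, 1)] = 7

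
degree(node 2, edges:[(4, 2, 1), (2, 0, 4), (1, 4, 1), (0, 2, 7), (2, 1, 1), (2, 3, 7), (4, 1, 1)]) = 5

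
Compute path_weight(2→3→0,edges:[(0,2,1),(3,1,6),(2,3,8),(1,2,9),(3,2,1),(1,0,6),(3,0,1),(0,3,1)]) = w(2→3)=8 + w(3→0)=1
= 9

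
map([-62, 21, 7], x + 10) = -62+10=-52, 21+10=31, 7+10=17
= [-52, 31, 17]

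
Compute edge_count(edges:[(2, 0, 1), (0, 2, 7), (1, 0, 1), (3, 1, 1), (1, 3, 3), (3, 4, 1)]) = 6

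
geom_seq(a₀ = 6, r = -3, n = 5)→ a_0 = 6*(-3)^0 = 6
a_1 = 6*(-3)^1 = -18
a_2 = 6*(-3)^2 = 54
...
= [6, -18, 54, -162, 486]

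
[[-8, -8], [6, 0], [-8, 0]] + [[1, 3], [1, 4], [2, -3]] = [[-7, -5], [7, 4], [-6, -3]]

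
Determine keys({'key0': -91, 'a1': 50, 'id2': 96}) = ['key0', 'a1', 'id2']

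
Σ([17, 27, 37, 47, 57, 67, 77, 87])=416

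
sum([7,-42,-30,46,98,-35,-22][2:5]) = 114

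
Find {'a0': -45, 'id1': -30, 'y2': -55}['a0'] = -45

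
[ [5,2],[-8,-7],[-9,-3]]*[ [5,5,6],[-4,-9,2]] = C[0][0] = (5)*(5) + (2)*(-4) = 17
C[0][1] = (5)*(5) + (2)*(-9) = 7
C[0][2] = (5)*(6) + (2)*(2) = 34
C[1][0] = (-8)*(5) + (-7)*(-4) = -12
C[1][1] = (-8)*(5) + (-7)*(-9) = 23
C[1][2] = (-8)*(6) + (-7)*(2) = -62
... (3 more cells)
= [[17, 7, 34], [-12, 23, -62], [-33, -18, -60]]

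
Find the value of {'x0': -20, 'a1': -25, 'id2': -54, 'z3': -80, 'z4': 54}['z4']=54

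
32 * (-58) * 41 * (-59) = 4489664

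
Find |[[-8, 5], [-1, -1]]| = (-8)*(-1) - (5)*(-1)
= 13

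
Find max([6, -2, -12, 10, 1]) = 10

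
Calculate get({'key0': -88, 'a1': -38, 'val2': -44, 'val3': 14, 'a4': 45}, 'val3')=14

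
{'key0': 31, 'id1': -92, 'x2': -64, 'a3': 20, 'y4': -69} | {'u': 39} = {'key0': 31, 'id1': -92, 'x2': -64, 'a3': 20, 'y4': -69, 'u': 39}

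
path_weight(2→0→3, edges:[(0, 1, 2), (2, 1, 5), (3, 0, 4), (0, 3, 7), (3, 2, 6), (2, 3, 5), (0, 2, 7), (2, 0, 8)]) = w(2→0)=8 + w(0→3)=7
= 15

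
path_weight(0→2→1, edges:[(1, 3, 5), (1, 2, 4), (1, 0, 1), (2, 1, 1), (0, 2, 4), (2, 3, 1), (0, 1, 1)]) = 5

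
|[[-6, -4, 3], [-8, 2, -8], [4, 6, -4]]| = (1)*(-6)*det([[2, -8], [6, -4]]) + (-1)*(-4)*det([[-8, -8], [4, -4]]) + (1)*(3)*det([[-8, 2], [4, 6]])
= -240 + 256 + -168
= -152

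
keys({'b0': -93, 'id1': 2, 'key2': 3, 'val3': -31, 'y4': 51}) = ['b0', 'id1', 'key2', 'val3', 'y4']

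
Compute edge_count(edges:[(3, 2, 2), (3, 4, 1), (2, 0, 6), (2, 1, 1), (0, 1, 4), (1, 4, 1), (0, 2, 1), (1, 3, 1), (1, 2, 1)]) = 9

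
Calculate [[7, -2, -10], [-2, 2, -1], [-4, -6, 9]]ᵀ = [[7, -2, -4], [-2, 2, -6], [-10, -1, 9]]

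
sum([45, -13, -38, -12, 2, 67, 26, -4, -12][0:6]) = slice → [45, -13, -38, -12, 2, 67]
45 + (-13) + (-38) + (-12) + 2 + 67
= 51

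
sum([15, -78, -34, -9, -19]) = 15 + (-78) + (-34) + (-9) + (-19)
= -125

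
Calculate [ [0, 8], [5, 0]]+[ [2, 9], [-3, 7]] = [[2, 17], [2, 7]]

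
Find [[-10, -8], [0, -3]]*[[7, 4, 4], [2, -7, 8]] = [[-86, 16, -104], [-6, 21, -24]]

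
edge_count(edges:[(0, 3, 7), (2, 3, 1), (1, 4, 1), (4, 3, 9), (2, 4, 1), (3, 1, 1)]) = 6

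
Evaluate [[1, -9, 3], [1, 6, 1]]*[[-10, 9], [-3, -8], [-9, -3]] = [[-10, 72], [-37, -42]]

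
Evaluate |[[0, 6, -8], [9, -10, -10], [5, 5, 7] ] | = (1)*(0)*det([[-10, -10], [5, 7]]) + (-1)*(6)*det([[9, -10], [5, 7]]) + (1)*(-8)*det([[9, -10], [5, 5]])
= 0 + -678 + -760
= -1438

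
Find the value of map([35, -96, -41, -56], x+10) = [45, -86, -31, -46]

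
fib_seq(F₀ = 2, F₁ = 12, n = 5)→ [2, 12, 14, 26, 40]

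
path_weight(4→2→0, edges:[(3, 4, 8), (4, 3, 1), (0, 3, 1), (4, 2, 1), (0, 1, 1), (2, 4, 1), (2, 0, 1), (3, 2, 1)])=2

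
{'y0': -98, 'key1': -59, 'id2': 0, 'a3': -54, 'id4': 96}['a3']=-54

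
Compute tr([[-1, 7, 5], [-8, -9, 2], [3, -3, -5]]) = diagonal: (-1) + (-9) + (-5)
= -15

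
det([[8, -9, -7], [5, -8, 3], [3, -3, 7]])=(1)*(8)*det([[-8, 3], [-3, 7]]) + (-1)*(-9)*det([[5, 3], [3, 7]]) + (1)*(-7)*det([[5, -8], [3, -3]])
= -376 + 234 + -63
= -205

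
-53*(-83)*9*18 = 712638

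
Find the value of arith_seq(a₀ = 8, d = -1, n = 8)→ a_0 = 8 + 0*-1 = 8
a_1 = 8 + 1*-1 = 7
a_2 = 8 + 2*-1 = 6
...
= [8, 7, 6, 5, 4, 3, 2, 1]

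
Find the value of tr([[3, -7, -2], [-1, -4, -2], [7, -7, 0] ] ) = diagonal: 3 + (-4) + 0
= -1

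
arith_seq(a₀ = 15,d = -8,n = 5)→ a_0 = 15 + 0*-8 = 15
a_1 = 15 + 1*-8 = 7
a_2 = 15 + 2*-8 = -1
...
= [15, 7, -1, -9, -17]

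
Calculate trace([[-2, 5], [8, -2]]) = diagonal: (-2) + (-2)
= -4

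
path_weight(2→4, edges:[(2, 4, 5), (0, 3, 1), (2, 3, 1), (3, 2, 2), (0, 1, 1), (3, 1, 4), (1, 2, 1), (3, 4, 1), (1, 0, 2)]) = w(2→4)=5
= 5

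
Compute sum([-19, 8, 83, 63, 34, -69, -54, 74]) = (-19) + 8 + 83 + 63 + 34 + (-69) + (-54) + 74
= 120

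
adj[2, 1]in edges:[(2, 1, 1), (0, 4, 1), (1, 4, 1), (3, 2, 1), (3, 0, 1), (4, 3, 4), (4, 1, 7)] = 1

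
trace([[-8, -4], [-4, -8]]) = -16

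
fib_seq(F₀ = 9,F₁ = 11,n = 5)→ [9, 11, 20, 31, 51]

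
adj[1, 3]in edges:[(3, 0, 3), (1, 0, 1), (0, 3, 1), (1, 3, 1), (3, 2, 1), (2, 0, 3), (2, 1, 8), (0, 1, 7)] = 1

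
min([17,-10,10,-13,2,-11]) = -13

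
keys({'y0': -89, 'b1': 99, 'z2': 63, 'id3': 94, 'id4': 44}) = ['y0', 'b1', 'z2', 'id3', 'id4']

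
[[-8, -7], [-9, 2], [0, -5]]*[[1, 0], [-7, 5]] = C[0][0] = (-8)*(1) + (-7)*(-7) = 41
C[0][1] = (-8)*(0) + (-7)*(5) = -35
C[1][0] = (-9)*(1) + (2)*(-7) = -23
C[1][1] = (-9)*(0) + (2)*(5) = 10
C[2][0] = (0)*(1) + (-5)*(-7) = 35
C[2][1] = (0)*(0) + (-5)*(5) = -25
= [[41, -35], [-23, 10], [35, -25]]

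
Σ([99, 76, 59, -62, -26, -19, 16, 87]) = 230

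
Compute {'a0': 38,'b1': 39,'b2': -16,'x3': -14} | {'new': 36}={'a0': 38, 'b1': 39, 'b2': -16, 'x3': -14, 'new': 36}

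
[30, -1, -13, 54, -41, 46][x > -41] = keep x where x > -41: 30✓, -1✓, -13✓, 54✓, -41✗, 46✓
= [30, -1, -13, 54, 46]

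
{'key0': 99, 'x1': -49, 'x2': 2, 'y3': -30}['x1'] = -49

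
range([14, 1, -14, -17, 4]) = 31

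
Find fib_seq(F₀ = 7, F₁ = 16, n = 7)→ F_2 = F_1 + F_0 = 23
F_3 = F_2 + F_1 = 39
F_4 = F_3 + F_2 = 62
...
= [7, 16, 23, 39, 62, 101, 163]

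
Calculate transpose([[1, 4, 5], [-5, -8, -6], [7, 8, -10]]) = [[1, -5, 7], [4, -8, 8], [5, -6, -10]]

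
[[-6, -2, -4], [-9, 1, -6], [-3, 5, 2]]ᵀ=[[-6, -9, -3], [-2, 1, 5], [-4, -6, 2]]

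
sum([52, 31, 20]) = 103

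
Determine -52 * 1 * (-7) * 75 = 27300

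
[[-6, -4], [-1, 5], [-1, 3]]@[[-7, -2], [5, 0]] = [[22, 12], [32, 2], [22, 2]]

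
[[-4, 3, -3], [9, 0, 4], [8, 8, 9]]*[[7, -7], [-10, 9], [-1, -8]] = [[-55, 79], [59, -95], [-33, -56]]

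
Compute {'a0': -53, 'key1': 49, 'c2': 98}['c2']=98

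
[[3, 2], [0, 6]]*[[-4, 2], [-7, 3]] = [[-26, 12], [-42, 18]]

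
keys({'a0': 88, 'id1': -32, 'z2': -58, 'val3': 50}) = ['a0', 'id1', 'z2', 'val3']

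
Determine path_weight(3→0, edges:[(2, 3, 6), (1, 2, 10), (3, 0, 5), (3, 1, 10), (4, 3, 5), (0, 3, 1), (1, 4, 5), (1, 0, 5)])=w(3→0)=5
= 5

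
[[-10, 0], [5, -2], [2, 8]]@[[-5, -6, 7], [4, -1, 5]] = C[0][0] = (-10)*(-5) + (0)*(4) = 50
C[0][1] = (-10)*(-6) + (0)*(-1) = 60
C[0][2] = (-10)*(7) + (0)*(5) = -70
C[1][0] = (5)*(-5) + (-2)*(4) = -33
C[1][1] = (5)*(-6) + (-2)*(-1) = -28
C[1][2] = (5)*(7) + (-2)*(5) = 25
... (3 more cells)
= [[50, 60, -70], [-33, -28, 25], [22, -20, 54]]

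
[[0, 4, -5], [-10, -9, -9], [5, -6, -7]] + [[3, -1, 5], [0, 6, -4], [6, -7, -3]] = [[3, 3, 0], [-10, -3, -13], [11, -13, -10]]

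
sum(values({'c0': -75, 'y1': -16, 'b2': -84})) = -175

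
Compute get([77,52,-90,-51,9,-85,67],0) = 77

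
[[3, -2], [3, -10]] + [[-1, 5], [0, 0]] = [[2, 3], [3, -10]]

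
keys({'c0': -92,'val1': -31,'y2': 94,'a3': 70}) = ['c0', 'val1', 'y2', 'a3']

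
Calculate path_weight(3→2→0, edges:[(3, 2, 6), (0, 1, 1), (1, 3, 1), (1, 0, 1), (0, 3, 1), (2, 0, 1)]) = 7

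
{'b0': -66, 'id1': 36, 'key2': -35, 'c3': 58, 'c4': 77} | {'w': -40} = {'b0': -66, 'id1': 36, 'key2': -35, 'c3': 58, 'c4': 77, 'w': -40}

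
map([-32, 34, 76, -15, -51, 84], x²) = (-32)²=1024, (34)²=1156, (76)²=5776, (-15)²=225, (-51)²=2601, (84)²=7056
= [1024, 1156, 5776, 225, 2601, 7056]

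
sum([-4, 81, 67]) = 144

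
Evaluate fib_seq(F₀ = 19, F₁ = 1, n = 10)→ [19, 1, 20, 21, 41, 62, 103, 165, 268, 433]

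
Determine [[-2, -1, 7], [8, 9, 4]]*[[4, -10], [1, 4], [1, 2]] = C[0][0] = (-2)*(4) + (-1)*(1) + (7)*(1) = -2
C[0][1] = (-2)*(-10) + (-1)*(4) + (7)*(2) = 30
C[1][0] = (8)*(4) + (9)*(1) + (4)*(1) = 45
C[1][1] = (8)*(-10) + (9)*(4) + (4)*(2) = -36
= [[-2, 30], [45, -36]]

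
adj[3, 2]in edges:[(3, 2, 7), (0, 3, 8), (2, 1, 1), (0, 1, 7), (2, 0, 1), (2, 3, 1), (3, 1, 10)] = 7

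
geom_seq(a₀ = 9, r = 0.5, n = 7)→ [9.0, 4.5, 2.25, 1.125, 0.5625, 0.28125, 0.140625]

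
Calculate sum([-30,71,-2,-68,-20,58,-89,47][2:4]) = slice → [-2, -68]
(-2) + (-68)
= -70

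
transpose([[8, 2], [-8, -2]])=[[8, -8], [2, -2]]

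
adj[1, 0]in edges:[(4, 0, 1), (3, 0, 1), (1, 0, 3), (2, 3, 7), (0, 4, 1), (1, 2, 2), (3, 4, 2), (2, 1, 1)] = 3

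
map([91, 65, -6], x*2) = [182, 130, -12]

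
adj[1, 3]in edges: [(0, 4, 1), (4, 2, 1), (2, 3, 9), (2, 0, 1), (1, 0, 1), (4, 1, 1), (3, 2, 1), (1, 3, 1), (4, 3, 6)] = 1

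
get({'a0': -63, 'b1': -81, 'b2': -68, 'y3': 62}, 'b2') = -68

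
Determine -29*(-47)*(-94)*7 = -896854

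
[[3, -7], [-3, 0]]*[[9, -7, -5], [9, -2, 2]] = [[-36, -7, -29], [-27, 21, 15]]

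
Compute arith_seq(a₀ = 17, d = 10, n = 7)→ a_0 = 17 + 0*10 = 17
a_1 = 17 + 1*10 = 27
a_2 = 17 + 2*10 = 37
...
= [17, 27, 37, 47, 57, 67, 77]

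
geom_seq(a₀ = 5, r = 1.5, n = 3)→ [5.0, 7.5, 11.25]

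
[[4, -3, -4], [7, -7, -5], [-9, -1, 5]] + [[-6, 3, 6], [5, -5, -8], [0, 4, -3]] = [[-2, 0, 2], [12, -12, -13], [-9, 3, 2]]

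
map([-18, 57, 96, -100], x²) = (-18)²=324, (57)²=3249, (96)²=9216, (-100)²=10000
= [324, 3249, 9216, 10000]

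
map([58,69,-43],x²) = [3364, 4761, 1849]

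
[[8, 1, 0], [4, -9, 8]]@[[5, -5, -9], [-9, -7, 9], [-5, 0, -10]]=[[31, -47, -63], [61, 43, -197]]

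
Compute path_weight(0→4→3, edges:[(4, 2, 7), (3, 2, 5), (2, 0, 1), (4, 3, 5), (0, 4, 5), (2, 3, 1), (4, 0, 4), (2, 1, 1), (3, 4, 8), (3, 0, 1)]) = 10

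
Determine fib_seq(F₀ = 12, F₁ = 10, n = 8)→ F_2 = F_1 + F_0 = 22
F_3 = F_2 + F_1 = 32
F_4 = F_3 + F_2 = 54
...
= [12, 10, 22, 32, 54, 86, 140, 226]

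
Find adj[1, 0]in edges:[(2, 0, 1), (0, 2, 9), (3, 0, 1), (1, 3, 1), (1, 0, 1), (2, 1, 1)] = 1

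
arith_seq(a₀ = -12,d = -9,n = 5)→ a_0 = -12 + 0*-9 = -12
a_1 = -12 + 1*-9 = -21
a_2 = -12 + 2*-9 = -30
...
= [-12, -21, -30, -39, -48]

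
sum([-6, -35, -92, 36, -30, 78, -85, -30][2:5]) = slice → [-92, 36, -30]
(-92) + 36 + (-30)
= -86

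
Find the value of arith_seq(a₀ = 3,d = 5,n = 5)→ [3, 8, 13, 18, 23]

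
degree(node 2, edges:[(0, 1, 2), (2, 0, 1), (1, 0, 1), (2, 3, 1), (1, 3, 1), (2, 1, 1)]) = 3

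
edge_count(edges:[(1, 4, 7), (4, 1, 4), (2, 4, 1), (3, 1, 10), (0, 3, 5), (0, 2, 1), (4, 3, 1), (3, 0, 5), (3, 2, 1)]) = 9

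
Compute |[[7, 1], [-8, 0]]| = 8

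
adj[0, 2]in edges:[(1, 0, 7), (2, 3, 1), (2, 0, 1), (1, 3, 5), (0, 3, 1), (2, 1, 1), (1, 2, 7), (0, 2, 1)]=1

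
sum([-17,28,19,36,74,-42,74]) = (-17) + 28 + 19 + 36 + 74 + (-42) + 74
= 172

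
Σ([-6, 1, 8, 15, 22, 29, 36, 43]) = 148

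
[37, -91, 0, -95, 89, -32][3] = -95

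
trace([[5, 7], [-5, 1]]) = 6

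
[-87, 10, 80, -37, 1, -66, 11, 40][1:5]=[10, 80, -37, 1]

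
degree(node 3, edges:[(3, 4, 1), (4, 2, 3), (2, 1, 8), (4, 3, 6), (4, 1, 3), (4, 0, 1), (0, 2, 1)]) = incident: (3,4), (4,3)
= 2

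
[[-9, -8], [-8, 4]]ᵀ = [[-9, -8], [-8, 4]]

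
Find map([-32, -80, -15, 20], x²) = (-32)²=1024, (-80)²=6400, (-15)²=225, (20)²=400
= [1024, 6400, 225, 400]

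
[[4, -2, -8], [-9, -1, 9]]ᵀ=[[4, -9], [-2, -1], [-8, 9]]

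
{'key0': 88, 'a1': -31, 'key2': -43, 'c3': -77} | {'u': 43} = {'key0': 88, 'a1': -31, 'key2': -43, 'c3': -77, 'u': 43}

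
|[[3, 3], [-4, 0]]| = (3)*(0) - (3)*(-4)
= 12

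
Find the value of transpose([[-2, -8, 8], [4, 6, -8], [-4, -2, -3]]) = [[-2, 4, -4], [-8, 6, -2], [8, -8, -3]]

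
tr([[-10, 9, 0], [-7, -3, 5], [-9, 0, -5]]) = -18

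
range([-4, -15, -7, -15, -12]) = 11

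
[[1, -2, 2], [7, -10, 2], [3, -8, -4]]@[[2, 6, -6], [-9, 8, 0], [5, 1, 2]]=C[0][0] = (1)*(2) + (-2)*(-9) + (2)*(5) = 30
C[0][1] = (1)*(6) + (-2)*(8) + (2)*(1) = -8
C[0][2] = (1)*(-6) + (-2)*(0) + (2)*(2) = -2
C[1][0] = (7)*(2) + (-10)*(-9) + (2)*(5) = 114
C[1][1] = (7)*(6) + (-10)*(8) + (2)*(1) = -36
C[1][2] = (7)*(-6) + (-10)*(0) + (2)*(2) = -38
... (3 more cells)
= [[30, -8, -2], [114, -36, -38], [58, -50, -26]]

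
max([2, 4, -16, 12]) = 12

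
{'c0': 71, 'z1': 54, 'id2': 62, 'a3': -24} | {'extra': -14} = {'c0': 71, 'z1': 54, 'id2': 62, 'a3': -24, 'extra': -14}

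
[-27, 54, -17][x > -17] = keep x where x > -17: -27✗, 54✓, -17✗
= [54]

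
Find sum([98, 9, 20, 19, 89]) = 235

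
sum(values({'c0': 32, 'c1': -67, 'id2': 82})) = 47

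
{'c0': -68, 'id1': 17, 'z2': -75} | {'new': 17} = {'c0': -68, 'id1': 17, 'z2': -75, 'new': 17}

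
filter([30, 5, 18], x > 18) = keep x where x > 18: 30✓, 5✗, 18✗
= [30]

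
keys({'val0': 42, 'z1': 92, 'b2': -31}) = ['val0', 'z1', 'b2']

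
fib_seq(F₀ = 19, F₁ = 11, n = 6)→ F_2 = F_1 + F_0 = 30
F_3 = F_2 + F_1 = 41
F_4 = F_3 + F_2 = 71
...
= [19, 11, 30, 41, 71, 112]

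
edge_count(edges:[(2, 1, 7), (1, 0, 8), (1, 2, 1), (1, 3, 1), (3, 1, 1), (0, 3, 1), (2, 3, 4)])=7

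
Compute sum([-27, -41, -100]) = (-27) + (-41) + (-100)
= -168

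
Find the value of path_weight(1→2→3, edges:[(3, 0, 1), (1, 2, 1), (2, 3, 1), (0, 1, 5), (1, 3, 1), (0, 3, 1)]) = w(1→2)=1 + w(2→3)=1
= 2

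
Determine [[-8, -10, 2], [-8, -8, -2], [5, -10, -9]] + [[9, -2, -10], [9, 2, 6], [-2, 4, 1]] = [[1, -12, -8], [1, -6, 4], [3, -6, -8]]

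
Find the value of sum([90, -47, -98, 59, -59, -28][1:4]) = -86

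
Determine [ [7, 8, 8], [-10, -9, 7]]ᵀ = [[7, -10], [8, -9], [8, 7]]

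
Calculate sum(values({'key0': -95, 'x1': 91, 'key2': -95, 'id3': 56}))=(-95) + 91 + (-95) + 56
= -43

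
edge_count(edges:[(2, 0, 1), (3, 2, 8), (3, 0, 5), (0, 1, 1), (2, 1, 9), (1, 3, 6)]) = 6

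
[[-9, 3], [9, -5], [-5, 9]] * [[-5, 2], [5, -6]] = [[60, -36], [-70, 48], [70, -64]]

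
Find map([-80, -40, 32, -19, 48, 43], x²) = (-80)²=6400, (-40)²=1600, (32)²=1024, (-19)²=361, (48)²=2304, (43)²=1849
= [6400, 1600, 1024, 361, 2304, 1849]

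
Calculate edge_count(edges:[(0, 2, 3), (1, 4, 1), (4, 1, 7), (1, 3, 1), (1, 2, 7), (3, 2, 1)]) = 6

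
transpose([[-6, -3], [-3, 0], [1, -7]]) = [[-6, -3, 1], [-3, 0, -7]]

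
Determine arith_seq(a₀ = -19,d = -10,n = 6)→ [-19, -29, -39, -49, -59, -69]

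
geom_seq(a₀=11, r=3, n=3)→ [11, 33, 99]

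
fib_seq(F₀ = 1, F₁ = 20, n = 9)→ F_2 = F_1 + F_0 = 21
F_3 = F_2 + F_1 = 41
F_4 = F_3 + F_2 = 62
...
= [1, 20, 21, 41, 62, 103, 165, 268, 433]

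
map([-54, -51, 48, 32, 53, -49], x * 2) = -54*2=-108, -51*2=-102, 48*2=96, 32*2=64, 53*2=106, -49*2=-98
= [-108, -102, 96, 64, 106, -98]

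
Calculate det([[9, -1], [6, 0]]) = (9)*(0) - (-1)*(6)
= 6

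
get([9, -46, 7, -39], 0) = 9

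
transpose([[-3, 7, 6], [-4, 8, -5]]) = [[-3, -4], [7, 8], [6, -5]]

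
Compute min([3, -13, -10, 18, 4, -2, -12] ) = -13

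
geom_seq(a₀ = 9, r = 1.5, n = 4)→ a_0 = 9*1.5^0 = 9.0
a_1 = 9*1.5^1 = 13.5
a_2 = 9*1.5^2 = 20.25
...
= [9.0, 13.5, 20.25, 30.375]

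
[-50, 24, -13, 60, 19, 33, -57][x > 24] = [60, 33]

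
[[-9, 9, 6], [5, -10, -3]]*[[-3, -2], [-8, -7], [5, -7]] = C[0][0] = (-9)*(-3) + (9)*(-8) + (6)*(5) = -15
C[0][1] = (-9)*(-2) + (9)*(-7) + (6)*(-7) = -87
C[1][0] = (5)*(-3) + (-10)*(-8) + (-3)*(5) = 50
C[1][1] = (5)*(-2) + (-10)*(-7) + (-3)*(-7) = 81
= [[-15, -87], [50, 81]]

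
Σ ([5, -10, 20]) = 15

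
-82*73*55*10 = -3292300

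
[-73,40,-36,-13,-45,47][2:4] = [-36, -13]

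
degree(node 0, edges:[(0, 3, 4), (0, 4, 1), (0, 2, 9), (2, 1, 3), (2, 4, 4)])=3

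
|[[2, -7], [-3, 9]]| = (2)*(9) - (-7)*(-3)
= -3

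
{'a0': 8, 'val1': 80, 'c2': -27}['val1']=80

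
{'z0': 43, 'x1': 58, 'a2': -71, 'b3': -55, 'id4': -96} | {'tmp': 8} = {'z0': 43, 'x1': 58, 'a2': -71, 'b3': -55, 'id4': -96, 'tmp': 8}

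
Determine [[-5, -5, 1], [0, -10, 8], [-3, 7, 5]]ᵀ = [[-5, 0, -3], [-5, -10, 7], [1, 8, 5]]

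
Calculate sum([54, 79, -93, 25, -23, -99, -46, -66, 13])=54 + 79 + (-93) + 25 + (-23) + (-99) + (-46) + (-66) + 13
= -156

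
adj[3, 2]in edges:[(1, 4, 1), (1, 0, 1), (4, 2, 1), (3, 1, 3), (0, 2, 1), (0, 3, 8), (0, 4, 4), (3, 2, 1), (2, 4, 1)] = 1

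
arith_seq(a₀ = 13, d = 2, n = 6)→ a_0 = 13 + 0*2 = 13
a_1 = 13 + 1*2 = 15
a_2 = 13 + 2*2 = 17
...
= [13, 15, 17, 19, 21, 23]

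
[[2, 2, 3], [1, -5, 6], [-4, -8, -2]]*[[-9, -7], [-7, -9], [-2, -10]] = [[-38, -62], [14, -22], [96, 120]]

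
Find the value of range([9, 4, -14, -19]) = 28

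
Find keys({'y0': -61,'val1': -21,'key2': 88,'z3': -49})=['y0', 'val1', 'key2', 'z3']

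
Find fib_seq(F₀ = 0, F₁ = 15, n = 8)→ [0, 15, 15, 30, 45, 75, 120, 195]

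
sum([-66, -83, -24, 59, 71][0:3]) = slice → [-66, -83, -24]
(-66) + (-83) + (-24)
= -173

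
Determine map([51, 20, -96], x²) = [2601, 400, 9216]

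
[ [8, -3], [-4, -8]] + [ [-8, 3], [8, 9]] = [[0, 0], [4, 1]]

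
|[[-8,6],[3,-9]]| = (-8)*(-9) - (6)*(3)
= 54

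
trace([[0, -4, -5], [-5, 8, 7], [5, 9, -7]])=diagonal: 0 + 8 + (-7)
= 1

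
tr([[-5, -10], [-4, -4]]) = diagonal: (-5) + (-4)
= -9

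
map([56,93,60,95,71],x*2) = 56*2=112, 93*2=186, 60*2=120, 95*2=190, 71*2=142
= [112, 186, 120, 190, 142]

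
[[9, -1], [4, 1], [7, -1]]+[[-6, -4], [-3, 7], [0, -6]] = [[3, -5], [1, 8], [7, -7]]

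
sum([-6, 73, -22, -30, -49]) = -34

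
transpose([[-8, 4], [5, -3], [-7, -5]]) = [[-8, 5, -7], [4, -3, -5]]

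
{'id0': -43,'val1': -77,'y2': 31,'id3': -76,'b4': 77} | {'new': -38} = {'id0': -43, 'val1': -77, 'y2': 31, 'id3': -76, 'b4': 77, 'new': -38}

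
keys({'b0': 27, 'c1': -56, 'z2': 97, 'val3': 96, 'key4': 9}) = ['b0', 'c1', 'z2', 'val3', 'key4']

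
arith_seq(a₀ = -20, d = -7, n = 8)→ a_0 = -20 + 0*-7 = -20
a_1 = -20 + 1*-7 = -27
a_2 = -20 + 2*-7 = -34
...
= [-20, -27, -34, -41, -48, -55, -62, -69]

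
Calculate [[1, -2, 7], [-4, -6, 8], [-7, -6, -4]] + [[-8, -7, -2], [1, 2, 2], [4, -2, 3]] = [[-7, -9, 5], [-3, -4, 10], [-3, -8, -1]]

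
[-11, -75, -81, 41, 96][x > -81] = keep x where x > -81: -11✓, -75✓, -81✗, 41✓, 96✓
= [-11, -75, 41, 96]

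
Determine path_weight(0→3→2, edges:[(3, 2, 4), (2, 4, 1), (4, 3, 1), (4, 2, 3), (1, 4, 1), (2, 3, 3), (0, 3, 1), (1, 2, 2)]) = w(0→3)=1 + w(3→2)=4
= 5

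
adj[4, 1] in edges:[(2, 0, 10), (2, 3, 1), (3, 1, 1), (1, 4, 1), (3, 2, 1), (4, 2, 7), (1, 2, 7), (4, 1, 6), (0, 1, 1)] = 6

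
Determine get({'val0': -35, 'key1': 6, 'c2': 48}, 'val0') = -35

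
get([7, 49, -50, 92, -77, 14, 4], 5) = 14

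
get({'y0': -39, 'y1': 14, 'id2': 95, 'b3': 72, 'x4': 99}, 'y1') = 14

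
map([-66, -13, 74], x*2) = -66*2=-132, -13*2=-26, 74*2=148
= [-132, -26, 148]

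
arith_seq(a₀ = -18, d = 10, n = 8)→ [-18, -8, 2, 12, 22, 32, 42, 52]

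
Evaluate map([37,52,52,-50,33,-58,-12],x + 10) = 37+10=47, 52+10=62, 52+10=62, -50+10=-40, 33+10=43, -58+10=-48, -12+10=-2
= [47, 62, 62, -40, 43, -48, -2]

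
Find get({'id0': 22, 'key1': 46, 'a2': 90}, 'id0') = 22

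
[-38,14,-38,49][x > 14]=keep x where x > 14: -38✗, 14✗, -38✗, 49✓
= [49]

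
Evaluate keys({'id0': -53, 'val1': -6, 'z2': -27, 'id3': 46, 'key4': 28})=['id0', 'val1', 'z2', 'id3', 'key4']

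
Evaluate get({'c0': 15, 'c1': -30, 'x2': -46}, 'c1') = -30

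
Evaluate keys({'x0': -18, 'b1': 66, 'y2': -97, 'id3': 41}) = ['x0', 'b1', 'y2', 'id3']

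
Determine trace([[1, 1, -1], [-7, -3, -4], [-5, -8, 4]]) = diagonal: 1 + (-3) + 4
= 2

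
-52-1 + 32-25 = -46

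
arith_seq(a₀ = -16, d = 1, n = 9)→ a_0 = -16 + 0*1 = -16
a_1 = -16 + 1*1 = -15
a_2 = -16 + 2*1 = -14
...
= [-16, -15, -14, -13, -12, -11, -10, -9, -8]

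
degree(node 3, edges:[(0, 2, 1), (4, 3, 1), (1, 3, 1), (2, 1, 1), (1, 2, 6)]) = incident: (4,3), (1,3)
= 2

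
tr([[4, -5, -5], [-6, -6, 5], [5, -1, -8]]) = -10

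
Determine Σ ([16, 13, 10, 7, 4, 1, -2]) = 49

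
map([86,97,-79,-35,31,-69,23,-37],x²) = [7396, 9409, 6241, 1225, 961, 4761, 529, 1369]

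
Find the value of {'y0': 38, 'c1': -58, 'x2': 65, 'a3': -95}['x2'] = 65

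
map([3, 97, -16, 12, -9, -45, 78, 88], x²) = [9, 9409, 256, 144, 81, 2025, 6084, 7744]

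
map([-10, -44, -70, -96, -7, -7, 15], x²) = (-10)²=100, (-44)²=1936, (-70)²=4900, (-96)²=9216, (-7)²=49, (-7)²=49, (15)²=225
= [100, 1936, 4900, 9216, 49, 49, 225]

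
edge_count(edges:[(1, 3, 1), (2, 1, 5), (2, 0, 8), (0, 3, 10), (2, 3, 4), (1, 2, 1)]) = 6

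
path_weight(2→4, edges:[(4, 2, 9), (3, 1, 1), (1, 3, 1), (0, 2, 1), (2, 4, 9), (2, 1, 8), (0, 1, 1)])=9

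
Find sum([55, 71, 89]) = 215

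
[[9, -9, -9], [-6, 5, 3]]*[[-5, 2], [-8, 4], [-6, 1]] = C[0][0] = (9)*(-5) + (-9)*(-8) + (-9)*(-6) = 81
C[0][1] = (9)*(2) + (-9)*(4) + (-9)*(1) = -27
C[1][0] = (-6)*(-5) + (5)*(-8) + (3)*(-6) = -28
C[1][1] = (-6)*(2) + (5)*(4) + (3)*(1) = 11
= [[81, -27], [-28, 11]]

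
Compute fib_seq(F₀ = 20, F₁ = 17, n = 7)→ F_2 = F_1 + F_0 = 37
F_3 = F_2 + F_1 = 54
F_4 = F_3 + F_2 = 91
...
= [20, 17, 37, 54, 91, 145, 236]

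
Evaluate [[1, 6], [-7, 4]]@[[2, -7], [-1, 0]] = [[-4, -7], [-18, 49]]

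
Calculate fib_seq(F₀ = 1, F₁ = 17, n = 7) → F_2 = F_1 + F_0 = 18
F_3 = F_2 + F_1 = 35
F_4 = F_3 + F_2 = 53
...
= [1, 17, 18, 35, 53, 88, 141]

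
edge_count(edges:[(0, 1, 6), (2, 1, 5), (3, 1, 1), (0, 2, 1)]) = 4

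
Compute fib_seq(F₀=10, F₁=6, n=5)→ [10, 6, 16, 22, 38]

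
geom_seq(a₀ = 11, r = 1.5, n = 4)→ [11.0, 16.5, 24.75, 37.125]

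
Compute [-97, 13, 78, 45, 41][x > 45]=keep x where x > 45: -97✗, 13✗, 78✓, 45✗, 41✗
= [78]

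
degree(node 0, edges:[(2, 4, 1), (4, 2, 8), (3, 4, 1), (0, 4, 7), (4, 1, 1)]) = incident: (0,4)
= 1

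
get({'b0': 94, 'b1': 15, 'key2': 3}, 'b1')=15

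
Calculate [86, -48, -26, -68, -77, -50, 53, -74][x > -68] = keep x where x > -68: 86✓, -48✓, -26✓, -68✗, -77✗, -50✓, 53✓, -74✗
= [86, -48, -26, -50, 53]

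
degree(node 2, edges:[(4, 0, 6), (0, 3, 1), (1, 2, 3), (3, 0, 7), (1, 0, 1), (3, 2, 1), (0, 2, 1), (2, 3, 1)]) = incident: (1,2), (3,2), (0,2), (2,3)
= 4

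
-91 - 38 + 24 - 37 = -142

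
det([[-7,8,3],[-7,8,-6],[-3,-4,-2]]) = 468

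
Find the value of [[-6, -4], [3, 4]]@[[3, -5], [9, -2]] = C[0][0] = (-6)*(3) + (-4)*(9) = -54
C[0][1] = (-6)*(-5) + (-4)*(-2) = 38
C[1][0] = (3)*(3) + (4)*(9) = 45
C[1][1] = (3)*(-5) + (4)*(-2) = -23
= [[-54, 38], [45, -23]]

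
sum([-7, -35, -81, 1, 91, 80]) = (-7) + (-35) + (-81) + 1 + 91 + 80
= 49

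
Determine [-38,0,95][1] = 0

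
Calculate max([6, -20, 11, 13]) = 13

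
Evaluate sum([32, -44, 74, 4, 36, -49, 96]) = 32 + (-44) + 74 + 4 + 36 + (-49) + 96
= 149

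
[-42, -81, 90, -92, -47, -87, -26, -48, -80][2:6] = [90, -92, -47, -87]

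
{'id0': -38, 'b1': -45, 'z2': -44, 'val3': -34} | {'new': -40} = {'id0': -38, 'b1': -45, 'z2': -44, 'val3': -34, 'new': -40}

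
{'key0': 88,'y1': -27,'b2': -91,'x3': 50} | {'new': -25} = {'key0': 88, 'y1': -27, 'b2': -91, 'x3': 50, 'new': -25}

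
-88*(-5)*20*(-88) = -774400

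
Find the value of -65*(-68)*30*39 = 5171400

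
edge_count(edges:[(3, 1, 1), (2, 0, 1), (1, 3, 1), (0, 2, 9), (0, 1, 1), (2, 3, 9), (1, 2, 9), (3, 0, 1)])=8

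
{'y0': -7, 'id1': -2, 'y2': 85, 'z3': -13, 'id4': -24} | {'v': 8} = {'y0': -7, 'id1': -2, 'y2': 85, 'z3': -13, 'id4': -24, 'v': 8}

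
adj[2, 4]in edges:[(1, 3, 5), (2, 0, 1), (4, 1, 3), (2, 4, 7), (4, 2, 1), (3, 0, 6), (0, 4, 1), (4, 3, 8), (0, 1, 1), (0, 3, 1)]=7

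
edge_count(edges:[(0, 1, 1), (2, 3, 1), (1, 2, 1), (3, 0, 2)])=4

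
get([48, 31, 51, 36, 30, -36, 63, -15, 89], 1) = 31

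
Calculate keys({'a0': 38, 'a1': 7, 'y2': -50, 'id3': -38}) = ['a0', 'a1', 'y2', 'id3']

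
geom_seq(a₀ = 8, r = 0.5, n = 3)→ a_0 = 8*0.5^0 = 8.0
a_1 = 8*0.5^1 = 4.0
a_2 = 8*0.5^2 = 2.0
= [8.0, 4.0, 2.0]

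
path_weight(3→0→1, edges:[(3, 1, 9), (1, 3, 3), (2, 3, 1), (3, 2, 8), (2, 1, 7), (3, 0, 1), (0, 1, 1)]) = w(3→0)=1 + w(0→1)=1
= 2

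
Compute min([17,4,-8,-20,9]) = -20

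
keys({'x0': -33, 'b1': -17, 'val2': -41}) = ['x0', 'b1', 'val2']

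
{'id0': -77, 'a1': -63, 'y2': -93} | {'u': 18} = {'id0': -77, 'a1': -63, 'y2': -93, 'u': 18}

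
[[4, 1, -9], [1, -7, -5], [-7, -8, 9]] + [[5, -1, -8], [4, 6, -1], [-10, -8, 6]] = [[9, 0, -17], [5, -1, -6], [-17, -16, 15]]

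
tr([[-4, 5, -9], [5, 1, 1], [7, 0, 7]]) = diagonal: (-4) + 1 + 7
= 4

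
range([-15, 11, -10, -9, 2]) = 26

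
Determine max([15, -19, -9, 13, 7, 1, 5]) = 15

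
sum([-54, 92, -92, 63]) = 9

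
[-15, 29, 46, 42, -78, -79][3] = 42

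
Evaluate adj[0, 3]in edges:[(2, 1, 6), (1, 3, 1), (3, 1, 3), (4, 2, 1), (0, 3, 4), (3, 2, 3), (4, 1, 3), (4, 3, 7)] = 4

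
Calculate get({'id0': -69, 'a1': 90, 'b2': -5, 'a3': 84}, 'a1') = 90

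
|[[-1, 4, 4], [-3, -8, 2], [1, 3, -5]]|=-90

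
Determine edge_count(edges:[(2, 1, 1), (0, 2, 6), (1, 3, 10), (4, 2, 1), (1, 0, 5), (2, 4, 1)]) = 6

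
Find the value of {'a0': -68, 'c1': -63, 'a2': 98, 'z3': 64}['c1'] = -63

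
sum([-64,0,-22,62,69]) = (-64) + 0 + (-22) + 62 + 69
= 45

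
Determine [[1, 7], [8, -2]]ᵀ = [[1, 8], [7, -2]]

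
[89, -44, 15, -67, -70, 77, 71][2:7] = [15, -67, -70, 77, 71]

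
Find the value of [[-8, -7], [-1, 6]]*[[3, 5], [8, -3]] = [[-80, -19], [45, -23]]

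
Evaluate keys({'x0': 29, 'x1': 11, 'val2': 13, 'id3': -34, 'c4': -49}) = ['x0', 'x1', 'val2', 'id3', 'c4']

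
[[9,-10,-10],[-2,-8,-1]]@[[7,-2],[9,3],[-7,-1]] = [[43, -38], [-79, -19]]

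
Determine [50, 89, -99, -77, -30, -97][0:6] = [50, 89, -99, -77, -30, -97]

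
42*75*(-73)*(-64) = 14716800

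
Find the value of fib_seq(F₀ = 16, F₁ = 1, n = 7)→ F_2 = F_1 + F_0 = 17
F_3 = F_2 + F_1 = 18
F_4 = F_3 + F_2 = 35
...
= [16, 1, 17, 18, 35, 53, 88]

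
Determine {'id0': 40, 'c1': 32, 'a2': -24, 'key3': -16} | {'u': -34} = {'id0': 40, 'c1': 32, 'a2': -24, 'key3': -16, 'u': -34}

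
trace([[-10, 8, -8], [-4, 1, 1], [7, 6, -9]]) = diagonal: (-10) + 1 + (-9)
= -18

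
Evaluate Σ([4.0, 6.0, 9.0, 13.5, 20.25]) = 52.75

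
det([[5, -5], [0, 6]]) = (5)*(6) - (-5)*(0)
= 30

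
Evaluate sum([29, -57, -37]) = 29 + (-57) + (-37)
= -65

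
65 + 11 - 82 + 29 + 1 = 24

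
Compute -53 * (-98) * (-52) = -270088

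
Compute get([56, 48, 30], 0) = 56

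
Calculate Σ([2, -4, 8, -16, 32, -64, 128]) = 86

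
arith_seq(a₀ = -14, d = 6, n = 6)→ [-14, -8, -2, 4, 10, 16]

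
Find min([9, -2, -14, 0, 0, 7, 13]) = -14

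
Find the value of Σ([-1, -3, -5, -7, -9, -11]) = (-1) + (-3) + (-5) + (-7) + (-9) + (-11)
= -36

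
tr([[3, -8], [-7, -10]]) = -7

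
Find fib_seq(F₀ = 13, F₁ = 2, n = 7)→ [13, 2, 15, 17, 32, 49, 81]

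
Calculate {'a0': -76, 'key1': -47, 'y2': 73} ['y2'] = 73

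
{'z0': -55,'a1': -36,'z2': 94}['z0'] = -55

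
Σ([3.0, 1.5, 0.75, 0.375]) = 3.0 + 1.5 + 0.75 + 0.375
= 5.625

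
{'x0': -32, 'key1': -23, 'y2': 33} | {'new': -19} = {'x0': -32, 'key1': -23, 'y2': 33, 'new': -19}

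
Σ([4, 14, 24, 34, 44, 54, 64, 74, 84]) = 4 + 14 + 24 + 34 + 44 + 54 + 64 + 74 + 84
= 396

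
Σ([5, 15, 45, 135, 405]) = 5 + 15 + 45 + 135 + 405
= 605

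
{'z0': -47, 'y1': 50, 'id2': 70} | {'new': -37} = {'z0': -47, 'y1': 50, 'id2': 70, 'new': -37}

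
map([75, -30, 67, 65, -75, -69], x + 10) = [85, -20, 77, 75, -65, -59]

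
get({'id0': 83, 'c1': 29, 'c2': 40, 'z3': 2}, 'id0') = 83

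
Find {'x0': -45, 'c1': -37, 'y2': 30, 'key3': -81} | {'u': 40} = {'x0': -45, 'c1': -37, 'y2': 30, 'key3': -81, 'u': 40}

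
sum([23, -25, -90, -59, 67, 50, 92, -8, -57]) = -7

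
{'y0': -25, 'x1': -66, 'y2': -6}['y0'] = -25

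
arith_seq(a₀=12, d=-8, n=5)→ [12, 4, -4, -12, -20]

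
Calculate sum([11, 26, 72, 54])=11 + 26 + 72 + 54
= 163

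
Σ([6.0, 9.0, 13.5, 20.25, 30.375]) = 6.0 + 9.0 + 13.5 + 20.25 + 30.375
= 79.125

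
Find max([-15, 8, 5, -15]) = 8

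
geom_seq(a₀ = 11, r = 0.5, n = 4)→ [11.0, 5.5, 2.75, 1.375]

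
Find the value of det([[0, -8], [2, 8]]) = (0)*(8) - (-8)*(2)
= 16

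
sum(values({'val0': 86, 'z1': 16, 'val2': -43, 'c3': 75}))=134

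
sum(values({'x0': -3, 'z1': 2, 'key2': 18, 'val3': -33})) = -16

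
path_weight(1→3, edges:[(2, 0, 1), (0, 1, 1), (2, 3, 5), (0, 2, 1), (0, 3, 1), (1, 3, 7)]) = 7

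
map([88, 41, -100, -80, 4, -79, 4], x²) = (88)²=7744, (41)²=1681, (-100)²=10000, (-80)²=6400, (4)²=16, (-79)²=6241, (4)²=16
= [7744, 1681, 10000, 6400, 16, 6241, 16]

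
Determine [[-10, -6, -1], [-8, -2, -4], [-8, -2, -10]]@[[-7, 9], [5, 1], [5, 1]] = [[35, -97], [26, -78], [-4, -84]]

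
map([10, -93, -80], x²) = [100, 8649, 6400]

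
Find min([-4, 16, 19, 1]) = -4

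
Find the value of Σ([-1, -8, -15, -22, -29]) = -75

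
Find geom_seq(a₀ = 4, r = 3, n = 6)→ a_0 = 4*3^0 = 4
a_1 = 4*3^1 = 12
a_2 = 4*3^2 = 36
...
= [4, 12, 36, 108, 324, 972]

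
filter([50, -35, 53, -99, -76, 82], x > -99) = keep x where x > -99: 50✓, -35✓, 53✓, -99✗, -76✓, 82✓
= [50, -35, 53, -76, 82]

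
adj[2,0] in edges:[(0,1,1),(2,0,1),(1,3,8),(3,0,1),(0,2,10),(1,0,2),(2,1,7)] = 1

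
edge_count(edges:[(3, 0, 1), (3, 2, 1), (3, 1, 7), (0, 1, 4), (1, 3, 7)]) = 5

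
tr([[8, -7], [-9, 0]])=8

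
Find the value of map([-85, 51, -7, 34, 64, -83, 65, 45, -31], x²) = [7225, 2601, 49, 1156, 4096, 6889, 4225, 2025, 961]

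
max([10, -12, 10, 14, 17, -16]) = 17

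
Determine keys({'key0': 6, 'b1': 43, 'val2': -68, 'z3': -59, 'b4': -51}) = ['key0', 'b1', 'val2', 'z3', 'b4']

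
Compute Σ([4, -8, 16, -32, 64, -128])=-84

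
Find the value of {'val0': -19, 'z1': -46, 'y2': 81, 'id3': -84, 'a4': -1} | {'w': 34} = {'val0': -19, 'z1': -46, 'y2': 81, 'id3': -84, 'a4': -1, 'w': 34}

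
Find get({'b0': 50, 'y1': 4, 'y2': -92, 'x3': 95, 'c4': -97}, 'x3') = 95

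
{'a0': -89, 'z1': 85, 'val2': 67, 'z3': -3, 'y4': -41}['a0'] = -89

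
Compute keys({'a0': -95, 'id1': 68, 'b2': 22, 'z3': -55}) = ['a0', 'id1', 'b2', 'z3']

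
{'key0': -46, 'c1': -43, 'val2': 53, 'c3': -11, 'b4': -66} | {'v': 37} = {'key0': -46, 'c1': -43, 'val2': 53, 'c3': -11, 'b4': -66, 'v': 37}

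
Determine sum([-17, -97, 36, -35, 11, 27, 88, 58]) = 71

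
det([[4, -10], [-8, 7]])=-52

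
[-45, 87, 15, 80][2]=15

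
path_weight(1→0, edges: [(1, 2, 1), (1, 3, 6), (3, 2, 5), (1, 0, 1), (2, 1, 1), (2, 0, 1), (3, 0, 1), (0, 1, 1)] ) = w(1→0)=1
= 1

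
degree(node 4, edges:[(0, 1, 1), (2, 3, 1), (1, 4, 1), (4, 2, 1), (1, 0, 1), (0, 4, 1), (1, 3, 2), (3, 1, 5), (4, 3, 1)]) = 4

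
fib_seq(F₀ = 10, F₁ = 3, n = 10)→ [10, 3, 13, 16, 29, 45, 74, 119, 193, 312]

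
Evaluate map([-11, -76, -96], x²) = (-11)²=121, (-76)²=5776, (-96)²=9216
= [121, 5776, 9216]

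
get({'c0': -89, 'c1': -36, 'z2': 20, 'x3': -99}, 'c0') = -89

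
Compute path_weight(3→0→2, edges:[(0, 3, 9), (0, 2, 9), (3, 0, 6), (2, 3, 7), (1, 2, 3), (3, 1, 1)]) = w(3→0)=6 + w(0→2)=9
= 15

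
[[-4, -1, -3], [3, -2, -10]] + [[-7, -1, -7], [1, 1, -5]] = [[-11, -2, -10], [4, -1, -15]]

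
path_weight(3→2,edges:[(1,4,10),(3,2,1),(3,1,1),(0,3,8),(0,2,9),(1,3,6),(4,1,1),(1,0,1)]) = 1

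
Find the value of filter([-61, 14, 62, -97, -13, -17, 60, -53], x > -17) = [14, 62, -13, 60]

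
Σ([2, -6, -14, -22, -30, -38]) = -108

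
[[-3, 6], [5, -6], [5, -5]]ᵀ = [[-3, 5, 5], [6, -6, -5]]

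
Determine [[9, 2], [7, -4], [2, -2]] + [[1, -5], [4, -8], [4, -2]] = [[10, -3], [11, -12], [6, -4]]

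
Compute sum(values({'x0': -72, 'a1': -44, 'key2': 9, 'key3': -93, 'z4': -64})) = -264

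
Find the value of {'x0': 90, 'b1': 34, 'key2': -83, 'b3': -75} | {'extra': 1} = {'x0': 90, 'b1': 34, 'key2': -83, 'b3': -75, 'extra': 1}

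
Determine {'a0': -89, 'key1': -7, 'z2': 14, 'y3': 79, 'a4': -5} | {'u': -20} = {'a0': -89, 'key1': -7, 'z2': 14, 'y3': 79, 'a4': -5, 'u': -20}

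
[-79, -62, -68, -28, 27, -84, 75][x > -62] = keep x where x > -62: -79✗, -62✗, -68✗, -28✓, 27✓, -84✗, 75✓
= [-28, 27, 75]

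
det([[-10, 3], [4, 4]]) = (-10)*(4) - (3)*(4)
= -52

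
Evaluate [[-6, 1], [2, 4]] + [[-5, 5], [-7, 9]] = [[-11, 6], [-5, 13]]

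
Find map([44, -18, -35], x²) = (44)²=1936, (-18)²=324, (-35)²=1225
= [1936, 324, 1225]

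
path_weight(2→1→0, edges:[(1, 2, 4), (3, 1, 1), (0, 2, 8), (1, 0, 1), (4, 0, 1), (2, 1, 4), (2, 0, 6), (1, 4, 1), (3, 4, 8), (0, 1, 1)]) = w(2→1)=4 + w(1→0)=1
= 5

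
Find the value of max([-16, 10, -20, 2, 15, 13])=15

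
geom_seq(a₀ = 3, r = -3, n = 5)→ [3, -9, 27, -81, 243]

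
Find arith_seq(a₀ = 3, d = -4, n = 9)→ [3, -1, -5, -9, -13, -17, -21, -25, -29]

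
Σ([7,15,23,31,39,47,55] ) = 7 + 15 + 23 + 31 + 39 + 47 + 55
= 217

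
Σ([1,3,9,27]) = 1 + 3 + 9 + 27
= 40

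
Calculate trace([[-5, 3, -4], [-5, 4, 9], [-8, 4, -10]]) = -11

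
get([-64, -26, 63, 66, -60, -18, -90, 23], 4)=-60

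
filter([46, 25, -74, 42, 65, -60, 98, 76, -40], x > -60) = keep x where x > -60: 46✓, 25✓, -74✗, 42✓, 65✓, -60✗, 98✓, 76✓, -40✓
= [46, 25, 42, 65, 98, 76, -40]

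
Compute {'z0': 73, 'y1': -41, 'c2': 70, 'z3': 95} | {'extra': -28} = {'z0': 73, 'y1': -41, 'c2': 70, 'z3': 95, 'extra': -28}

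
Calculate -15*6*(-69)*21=130410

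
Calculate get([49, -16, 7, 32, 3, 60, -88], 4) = 3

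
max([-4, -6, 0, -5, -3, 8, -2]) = 8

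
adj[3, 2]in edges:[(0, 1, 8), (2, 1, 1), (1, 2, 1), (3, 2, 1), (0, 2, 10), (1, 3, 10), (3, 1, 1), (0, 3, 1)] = 1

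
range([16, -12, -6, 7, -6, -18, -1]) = 34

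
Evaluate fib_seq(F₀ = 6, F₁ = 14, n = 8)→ [6, 14, 20, 34, 54, 88, 142, 230]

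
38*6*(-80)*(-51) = 930240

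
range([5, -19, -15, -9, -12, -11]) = 24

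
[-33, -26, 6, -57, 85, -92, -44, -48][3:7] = [-57, 85, -92, -44]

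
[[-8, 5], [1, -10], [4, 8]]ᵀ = [[-8, 1, 4], [5, -10, 8]]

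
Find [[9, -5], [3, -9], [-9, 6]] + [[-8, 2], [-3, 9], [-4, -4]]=[[1, -3], [0, 0], [-13, 2]]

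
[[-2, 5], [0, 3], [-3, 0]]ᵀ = [[-2, 0, -3], [5, 3, 0]]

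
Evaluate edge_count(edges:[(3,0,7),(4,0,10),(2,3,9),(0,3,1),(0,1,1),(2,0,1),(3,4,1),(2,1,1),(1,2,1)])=9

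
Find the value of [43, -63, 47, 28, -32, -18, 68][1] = -63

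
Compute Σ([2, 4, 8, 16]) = 30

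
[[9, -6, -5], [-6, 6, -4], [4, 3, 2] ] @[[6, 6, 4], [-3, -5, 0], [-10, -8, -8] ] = C[0][0] = (9)*(6) + (-6)*(-3) + (-5)*(-10) = 122
C[0][1] = (9)*(6) + (-6)*(-5) + (-5)*(-8) = 124
C[0][2] = (9)*(4) + (-6)*(0) + (-5)*(-8) = 76
C[1][0] = (-6)*(6) + (6)*(-3) + (-4)*(-10) = -14
C[1][1] = (-6)*(6) + (6)*(-5) + (-4)*(-8) = -34
C[1][2] = (-6)*(4) + (6)*(0) + (-4)*(-8) = 8
... (3 more cells)
= [[122, 124, 76], [-14, -34, 8], [-5, -7, 0]]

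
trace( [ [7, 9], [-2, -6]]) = 1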